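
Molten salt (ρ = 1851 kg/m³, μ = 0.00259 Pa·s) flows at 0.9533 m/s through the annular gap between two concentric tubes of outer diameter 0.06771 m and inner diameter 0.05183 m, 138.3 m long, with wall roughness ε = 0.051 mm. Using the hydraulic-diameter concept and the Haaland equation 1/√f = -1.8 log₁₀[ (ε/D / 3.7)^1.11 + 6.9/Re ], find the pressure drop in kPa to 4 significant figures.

Hydraulic diameter D_h = 4A/P = D_o - D_i = 0.06771 - 0.05183 = 0.01588 m.
Re = ρVD_h/μ = 1851·0.9533·0.01588/0.00259 = 1.082e+04.
ε/D_h = 5.1e-05/0.01588 = 0.00321; Haaland gives 1/√f = -1.8 log₁₀[0.0004+0.000638] = 5.371, so f = 0.03466.
ΔP = f(L/D_h)(ρV²/2) = 0.03466·138.3/0.01588·841.1 = 2.539e+05 Pa.
ΔP = 253.9 kPa.

ΔP ≈ 253.9 kPa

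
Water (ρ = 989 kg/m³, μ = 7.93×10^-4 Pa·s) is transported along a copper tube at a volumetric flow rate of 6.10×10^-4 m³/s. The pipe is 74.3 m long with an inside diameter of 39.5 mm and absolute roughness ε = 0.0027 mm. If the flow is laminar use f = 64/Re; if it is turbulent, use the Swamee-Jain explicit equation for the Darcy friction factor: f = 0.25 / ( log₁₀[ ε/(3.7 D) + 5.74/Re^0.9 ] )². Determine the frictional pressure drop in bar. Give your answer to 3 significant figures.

ΔP ≈ 0.0570 bar

Cross-sectional area A = πD²/4 = π(0.0395)²/4 = 0.001225 m²; mean velocity V = Q/A = 0.00061/0.001225 = 0.4978 m/s.
Reynolds number Re = ρVD/μ = 989 · 0.4978 · 0.0395 / 0.000793 = 2.452e+04.
Re > 4000 → turbulent. Relative roughness ε/D = 2.7e-06/0.0395 = 6.84e-05. Swamee-Jain: f = 0.25/(log₁₀[6.84e-05/3.7 + 5.74/2.452e+04^0.9])² = 0.25/(log₁₀[1.85e-05 + 0.000643])² = 0.25/(-3.179)² = 0.02473.
Darcy-Weisbach: ΔP = f(L/D)(ρV²/2) = 0.02473·(74.3/0.0395)·(989·0.4978²/2) = 0.02473·1881·122.5 = 5700 Pa.
ΔP = 5700 Pa = 0.0570 bar.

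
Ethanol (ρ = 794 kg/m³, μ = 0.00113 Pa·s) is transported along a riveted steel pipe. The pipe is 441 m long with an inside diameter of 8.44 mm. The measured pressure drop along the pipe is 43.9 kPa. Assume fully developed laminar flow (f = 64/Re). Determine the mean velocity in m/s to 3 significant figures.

V ≈ 0.196 m/s

For laminar flow, f = 64/Re with Re = ρVD/μ, so Darcy-Weisbach reduces to ΔP = 32μLV/D². Solving for V: V = ΔP·D²/(32μL) = 4.39e+04·(0.00844)²/(32·0.00113·441) = 0.1961 m/s.
Check: Re = ρVD/μ = 794·0.1961·0.00844/0.00113 = 1163 < 2300, so the laminar assumption holds.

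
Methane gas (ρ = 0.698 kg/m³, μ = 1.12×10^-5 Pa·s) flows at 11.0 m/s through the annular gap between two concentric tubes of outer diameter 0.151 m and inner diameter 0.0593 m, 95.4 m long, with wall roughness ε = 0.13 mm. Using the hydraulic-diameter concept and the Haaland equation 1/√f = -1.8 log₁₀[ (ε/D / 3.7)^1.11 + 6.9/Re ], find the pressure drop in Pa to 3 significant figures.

ΔP ≈ 1070 Pa

Hydraulic diameter D_h = 4A/P = D_o - D_i = 0.151 - 0.0593 = 0.0917 m.
Re = ρVD_h/μ = 0.698·11·0.0917/1.12e-05 = 6.286e+04.
ε/D_h = 0.00013/0.0917 = 0.00142; Haaland gives 1/√f = -1.8 log₁₀[0.000161+0.00011] = 6.421, so f = 0.02426.
ΔP = f(L/D_h)(ρV²/2) = 0.02426·95.4/0.0917·42.23 = 1066 Pa.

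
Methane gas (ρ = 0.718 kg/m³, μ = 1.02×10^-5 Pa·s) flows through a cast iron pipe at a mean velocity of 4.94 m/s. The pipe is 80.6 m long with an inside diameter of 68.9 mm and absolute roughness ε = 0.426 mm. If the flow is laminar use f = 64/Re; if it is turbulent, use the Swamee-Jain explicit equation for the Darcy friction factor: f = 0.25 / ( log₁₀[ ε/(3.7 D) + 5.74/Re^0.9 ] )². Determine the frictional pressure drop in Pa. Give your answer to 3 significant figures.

ΔP ≈ 370 Pa

Reynolds number Re = ρVD/μ = 0.718 · 4.94 · 0.0689 / 1.02e-05 = 2.396e+04.
Re > 4000 → turbulent. Relative roughness ε/D = 0.000426/0.0689 = 0.00618. Swamee-Jain: f = 0.25/(log₁₀[0.00618/3.7 + 5.74/2.396e+04^0.9])² = 0.25/(log₁₀[0.00167 + 0.000657])² = 0.25/(-2.633)² = 0.03606.
Darcy-Weisbach: ΔP = f(L/D)(ρV²/2) = 0.03606·(80.6/0.0689)·(0.718·4.94²/2) = 0.03606·1170·8.761 = 369.6 Pa.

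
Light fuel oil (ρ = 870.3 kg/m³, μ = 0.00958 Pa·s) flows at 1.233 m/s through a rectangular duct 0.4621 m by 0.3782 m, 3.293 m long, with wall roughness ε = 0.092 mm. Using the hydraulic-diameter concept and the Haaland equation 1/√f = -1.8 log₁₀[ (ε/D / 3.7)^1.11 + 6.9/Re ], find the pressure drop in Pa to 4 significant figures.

ΔP ≈ 113.5 Pa

Hydraulic diameter D_h = 4A/P = 4·(0.4621·0.3782)/(2·(0.4621+0.3782)) = 0.6991/1.681 = 0.416 m.
Re = ρVD_h/μ = 870.3·1.233·0.416/0.00958 = 4.659e+04.
ε/D_h = 9.2e-05/0.416 = 0.000221; Haaland gives 1/√f = -1.8 log₁₀[2.05e-05+0.000148] = 6.792, so f = 0.02168.
ΔP = f(L/D_h)(ρV²/2) = 0.02168·3.293/0.416·661.6 = 113.5 Pa.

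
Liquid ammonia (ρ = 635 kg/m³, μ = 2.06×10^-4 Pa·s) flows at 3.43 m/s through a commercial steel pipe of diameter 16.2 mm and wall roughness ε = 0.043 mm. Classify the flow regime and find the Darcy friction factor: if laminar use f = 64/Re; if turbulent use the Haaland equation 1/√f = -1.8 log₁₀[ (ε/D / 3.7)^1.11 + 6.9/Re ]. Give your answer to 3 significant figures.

Re = ρVD/μ = 635·3.43·0.0162/0.000206 = 1.713e+05.
Re > 4000 → turbulent. ε/D = 4.3e-05/0.0162 = 0.00265; Haaland: 1/√f = -1.8 log₁₀[0.000324 + 4.03e-05] = 6.19, so f = 0.02609.

f ≈ 0.0261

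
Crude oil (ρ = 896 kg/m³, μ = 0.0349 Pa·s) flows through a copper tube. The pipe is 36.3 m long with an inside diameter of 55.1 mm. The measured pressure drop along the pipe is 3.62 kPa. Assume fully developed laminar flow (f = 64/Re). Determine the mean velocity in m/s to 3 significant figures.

For laminar flow, f = 64/Re with Re = ρVD/μ, so Darcy-Weisbach reduces to ΔP = 32μLV/D². Solving for V: V = ΔP·D²/(32μL) = 3620·(0.0551)²/(32·0.0349·36.3) = 0.2711 m/s.
Check: Re = ρVD/μ = 896·0.2711·0.0551/0.0349 = 383.5 < 2300, so the laminar assumption holds.

V ≈ 0.271 m/s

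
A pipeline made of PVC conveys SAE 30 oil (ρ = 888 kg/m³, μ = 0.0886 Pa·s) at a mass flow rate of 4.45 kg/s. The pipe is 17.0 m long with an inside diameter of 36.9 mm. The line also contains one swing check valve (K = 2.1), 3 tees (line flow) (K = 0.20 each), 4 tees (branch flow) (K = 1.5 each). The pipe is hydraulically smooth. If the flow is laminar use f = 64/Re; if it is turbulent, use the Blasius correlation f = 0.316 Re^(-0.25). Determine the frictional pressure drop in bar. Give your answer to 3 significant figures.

A = πD²/4 = π(0.0369)²/4 = 0.001069 m²; mean velocity V = ṁ/(ρA) = 4.45/(888 · 0.001069) = 4.686 m/s.
Reynolds number Re = ρVD/μ = 888 · 4.686 · 0.0369 / 0.0886 = 1733.
Re < 2300 → laminar flow, so f = 64/Re = 64/1733 = 0.03693 (the turbulent correlation is not needed).
Total minor-loss coefficient ΣK = 1·2.1 + 3·0.2 + 4·1.5 = 8.7.
ΔP = [f·L/D + ΣK]·(ρV²/2) = [0.03693·17/0.0369 + 8.7]·(888·4.686²/2) = [17.01 + 8.7]·9750 = 2.507e+05 Pa.
ΔP = 2.507e+05 Pa = 2.51 bar.

ΔP ≈ 2.51 bar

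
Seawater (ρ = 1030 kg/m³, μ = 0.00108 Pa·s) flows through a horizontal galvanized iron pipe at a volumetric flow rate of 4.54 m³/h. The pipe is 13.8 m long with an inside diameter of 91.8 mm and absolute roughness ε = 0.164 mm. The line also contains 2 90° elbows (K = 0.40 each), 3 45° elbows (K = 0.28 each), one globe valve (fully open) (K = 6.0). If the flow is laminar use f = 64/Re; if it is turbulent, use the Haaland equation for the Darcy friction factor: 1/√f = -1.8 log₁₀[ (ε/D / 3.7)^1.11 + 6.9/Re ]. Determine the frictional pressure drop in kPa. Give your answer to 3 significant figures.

ΔP ≈ 0.227 kPa

Q = 4.54 m³/h = 4.54/3600 = 0.001261 m³/s.
Cross-sectional area A = πD²/4 = π(0.0918)²/4 = 0.006619 m²; mean velocity V = Q/A = 0.001261/0.006619 = 0.1905 m/s.
Reynolds number Re = ρVD/μ = 1030 · 0.1905 · 0.0918 / 0.00108 = 1.668e+04.
Re > 4000 → turbulent. Relative roughness ε/D = 0.000164/0.0918 = 0.00179. Haaland: 1/√f = -1.8 log₁₀[(0.00179/3.7)^1.11 + 6.9/1.668e+04] = -1.8 log₁₀[0.000208 + 0.000414] = 5.771, so f = 0.03003.
Total minor-loss coefficient ΣK = 2·0.4 + 3·0.28 + 1·6 = 7.64.
ΔP = [f·L/D + ΣK]·(ρV²/2) = [0.03003·13.8/0.0918 + 7.64]·(1030·0.1905²/2) = [4.514 + 7.64]·18.7 = 227.2 Pa.
ΔP = 227.2 Pa = 0.227 kPa.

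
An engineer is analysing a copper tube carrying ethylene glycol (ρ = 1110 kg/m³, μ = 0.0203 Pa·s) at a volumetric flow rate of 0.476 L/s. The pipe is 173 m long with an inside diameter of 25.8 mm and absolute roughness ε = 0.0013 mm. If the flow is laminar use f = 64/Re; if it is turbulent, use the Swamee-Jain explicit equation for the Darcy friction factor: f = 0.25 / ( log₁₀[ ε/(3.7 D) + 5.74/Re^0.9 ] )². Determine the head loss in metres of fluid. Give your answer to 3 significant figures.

Q = 0.476 L/s = 0.476/1000 = 0.000476 m³/s.
Cross-sectional area A = πD²/4 = π(0.0258)²/4 = 0.0005228 m²; mean velocity V = Q/A = 0.000476/0.0005228 = 0.9105 m/s.
Reynolds number Re = ρVD/μ = 1110 · 0.9105 · 0.0258 / 0.0203 = 1284.
Re < 2300 → laminar flow, so f = 64/Re = 64/1284 = 0.04983 (the turbulent correlation is not needed).
Darcy-Weisbach: ΔP = f(L/D)(ρV²/2) = 0.04983·(173/0.0258)·(1110·0.9105²/2) = 0.04983·6705·460.1 = 1.537e+05 Pa.
Head loss h_f = ΔP/(ρg) = 1.537e+05/(1110·9.81) = 14.1 m.

h_f ≈ 14.1 m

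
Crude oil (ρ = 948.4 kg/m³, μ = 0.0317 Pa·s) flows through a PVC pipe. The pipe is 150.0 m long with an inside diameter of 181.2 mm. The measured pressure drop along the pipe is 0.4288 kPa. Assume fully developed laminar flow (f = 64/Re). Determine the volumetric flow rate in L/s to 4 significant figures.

For laminar flow, f = 64/Re with Re = ρVD/μ, so Darcy-Weisbach reduces to ΔP = 32μLV/D². Solving for V: V = ΔP·D²/(32μL) = 428.8·(0.1812)²/(32·0.0317·150) = 0.09253 m/s.
Check: Re = ρVD/μ = 948.4·0.09253·0.1812/0.0317 = 501.6 < 2300, so the laminar assumption holds.
Q = V·A = 0.09253·(π/4·0.1812²) = 0.002386 m³/s = 2.386 L/s.

Q ≈ 2.386 L/s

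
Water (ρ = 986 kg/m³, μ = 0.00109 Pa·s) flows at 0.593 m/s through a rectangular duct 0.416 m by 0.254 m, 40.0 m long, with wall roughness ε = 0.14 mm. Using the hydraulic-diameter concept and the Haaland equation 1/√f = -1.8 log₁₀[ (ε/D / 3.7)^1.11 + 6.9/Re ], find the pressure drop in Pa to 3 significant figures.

Hydraulic diameter D_h = 4A/P = 4·(0.416·0.254)/(2·(0.416+0.254)) = 0.4227/1.34 = 0.3154 m.
Re = ρVD_h/μ = 986·0.593·0.3154/0.00109 = 1.692e+05.
ε/D_h = 0.00014/0.3154 = 0.000444; Haaland gives 1/√f = -1.8 log₁₀[4.44e-05+4.08e-05] = 7.325, so f = 0.01864.
ΔP = f(L/D_h)(ρV²/2) = 0.01864·40/0.3154·173.4 = 409.7 Pa.

ΔP ≈ 410 Pa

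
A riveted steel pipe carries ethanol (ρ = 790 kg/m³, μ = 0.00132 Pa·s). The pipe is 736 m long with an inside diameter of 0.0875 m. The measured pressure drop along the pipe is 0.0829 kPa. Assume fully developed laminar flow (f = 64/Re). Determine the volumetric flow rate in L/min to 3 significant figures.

Q ≈ 7.37 L/min

For laminar flow, f = 64/Re with Re = ρVD/μ, so Darcy-Weisbach reduces to ΔP = 32μLV/D². Solving for V: V = ΔP·D²/(32μL) = 82.9·(0.0875)²/(32·0.00132·736) = 0.02042 m/s.
Check: Re = ρVD/μ = 790·0.02042·0.0875/0.00132 = 1069 < 2300, so the laminar assumption holds.
Q = V·A = 0.02042·(π/4·0.0875²) = 0.0001228 m³/s = 7.37 L/min.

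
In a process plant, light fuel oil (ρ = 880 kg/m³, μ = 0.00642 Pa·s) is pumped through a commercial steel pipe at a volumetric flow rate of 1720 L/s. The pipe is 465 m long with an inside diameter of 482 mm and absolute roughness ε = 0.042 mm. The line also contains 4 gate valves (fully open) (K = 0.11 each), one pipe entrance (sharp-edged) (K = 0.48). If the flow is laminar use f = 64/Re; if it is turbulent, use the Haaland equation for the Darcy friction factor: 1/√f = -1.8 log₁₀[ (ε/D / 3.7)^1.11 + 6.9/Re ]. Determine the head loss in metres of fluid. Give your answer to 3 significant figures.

Q = 1720 L/s = 1720/1000 = 1.72 m³/s.
Cross-sectional area A = πD²/4 = π(0.482)²/4 = 0.1825 m²; mean velocity V = Q/A = 1.72/0.1825 = 9.426 m/s.
Reynolds number Re = ρVD/μ = 880 · 9.426 · 0.482 / 0.00642 = 6.228e+05.
Re > 4000 → turbulent. Relative roughness ε/D = 4.2e-05/0.482 = 8.71e-05. Haaland: 1/√f = -1.8 log₁₀[(8.71e-05/3.7)^1.11 + 6.9/6.228e+05] = -1.8 log₁₀[7.29e-06 + 1.11e-05] = 8.524, so f = 0.01376.
Total minor-loss coefficient ΣK = 4·0.11 + 1·0.48 = 0.92.
ΔP = [f·L/D + ΣK]·(ρV²/2) = [0.01376·465/0.482 + 0.92]·(880·9.426²/2) = [13.28 + 0.92]·3.91e+04 = 5.55e+05 Pa.
Head loss h_f = ΔP/(ρg) = 5.55e+05/(880·9.81) = 64.3 m.

h_f ≈ 64.3 m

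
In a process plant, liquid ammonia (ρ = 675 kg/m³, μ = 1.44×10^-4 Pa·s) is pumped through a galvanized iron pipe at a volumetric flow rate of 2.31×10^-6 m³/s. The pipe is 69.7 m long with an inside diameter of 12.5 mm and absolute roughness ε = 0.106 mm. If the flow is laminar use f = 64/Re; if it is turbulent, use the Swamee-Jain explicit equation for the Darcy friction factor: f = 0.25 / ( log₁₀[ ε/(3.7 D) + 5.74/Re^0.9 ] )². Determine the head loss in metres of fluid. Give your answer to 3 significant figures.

h_f ≈ 0.00584 m

Cross-sectional area A = πD²/4 = π(0.0125)²/4 = 0.0001227 m²; mean velocity V = Q/A = 2.31e-06/0.0001227 = 0.01882 m/s.
Reynolds number Re = ρVD/μ = 675 · 0.01882 · 0.0125 / 0.000144 = 1103.
Re < 2300 → laminar flow, so f = 64/Re = 64/1103 = 0.05803 (the turbulent correlation is not needed).
Darcy-Weisbach: ΔP = f(L/D)(ρV²/2) = 0.05803·(69.7/0.0125)·(675·0.01882²/2) = 0.05803·5576·0.1196 = 38.69 Pa.
Head loss h_f = ΔP/(ρg) = 38.69/(675·9.81) = 0.00584 m.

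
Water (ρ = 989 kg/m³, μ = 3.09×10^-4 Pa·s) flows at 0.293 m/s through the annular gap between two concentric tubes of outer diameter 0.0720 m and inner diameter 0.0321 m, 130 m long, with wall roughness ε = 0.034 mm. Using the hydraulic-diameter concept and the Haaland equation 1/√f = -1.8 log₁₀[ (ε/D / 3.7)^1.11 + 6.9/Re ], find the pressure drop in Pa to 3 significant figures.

Hydraulic diameter D_h = 4A/P = D_o - D_i = 0.072 - 0.0321 = 0.0399 m.
Re = ρVD_h/μ = 989·0.293·0.0399/0.000309 = 3.742e+04.
ε/D_h = 3.4e-05/0.0399 = 0.000852; Haaland gives 1/√f = -1.8 log₁₀[9.17e-05+0.000184] = 6.406, so f = 0.02437.
ΔP = f(L/D_h)(ρV²/2) = 0.02437·130/0.0399·42.45 = 3370 Pa.

ΔP ≈ 3370 Pa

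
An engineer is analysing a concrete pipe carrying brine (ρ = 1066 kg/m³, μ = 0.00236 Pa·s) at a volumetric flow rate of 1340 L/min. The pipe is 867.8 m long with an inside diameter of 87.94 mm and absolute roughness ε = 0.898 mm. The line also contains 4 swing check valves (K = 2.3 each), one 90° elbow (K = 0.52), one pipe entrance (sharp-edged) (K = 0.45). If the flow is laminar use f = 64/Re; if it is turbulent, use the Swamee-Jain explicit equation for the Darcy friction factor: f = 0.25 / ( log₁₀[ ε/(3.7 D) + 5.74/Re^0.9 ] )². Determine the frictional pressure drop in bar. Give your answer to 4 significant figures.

ΔP ≈ 28.30 bar

Q = 1340 L/min = 1340/60000 = 0.02233 m³/s.
Cross-sectional area A = πD²/4 = π(0.08794)²/4 = 0.006074 m²; mean velocity V = Q/A = 0.02233/0.006074 = 3.677 m/s.
Reynolds number Re = ρVD/μ = 1066 · 3.677 · 0.08794 / 0.00236 = 1.461e+05.
Re > 4000 → turbulent. Relative roughness ε/D = 0.000898/0.08794 = 0.0102. Swamee-Jain: f = 0.25/(log₁₀[0.0102/3.7 + 5.74/1.461e+05^0.9])² = 0.25/(log₁₀[0.00276 + 0.000129])² = 0.25/(-2.539)² = 0.03877.
Total minor-loss coefficient ΣK = 4·2.3 + 1·0.52 + 1·0.45 = 10.2.
ΔP = [f·L/D + ΣK]·(ρV²/2) = [0.03877·867.8/0.08794 + 10.2]·(1066·3.677²/2) = [382.6 + 10.2]·7206 = 2.83e+06 Pa.
ΔP = 2.83e+06 Pa = 28.30 bar.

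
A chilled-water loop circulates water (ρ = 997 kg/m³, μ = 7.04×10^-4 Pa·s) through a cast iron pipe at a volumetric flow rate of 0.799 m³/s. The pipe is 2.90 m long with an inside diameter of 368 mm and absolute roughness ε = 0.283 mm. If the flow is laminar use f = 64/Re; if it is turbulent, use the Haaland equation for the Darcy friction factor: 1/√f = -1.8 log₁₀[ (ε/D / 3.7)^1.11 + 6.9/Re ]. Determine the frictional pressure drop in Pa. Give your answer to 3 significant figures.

Cross-sectional area A = πD²/4 = π(0.368)²/4 = 0.1064 m²; mean velocity V = Q/A = 0.799/0.1064 = 7.512 m/s.
Reynolds number Re = ρVD/μ = 997 · 7.512 · 0.368 / 0.000704 = 3.915e+06.
Re > 4000 → turbulent. Relative roughness ε/D = 0.000283/0.368 = 0.000769. Haaland: 1/√f = -1.8 log₁₀[(0.000769/3.7)^1.11 + 6.9/3.915e+06] = -1.8 log₁₀[8.18e-05 + 1.76e-06] = 7.34, so f = 0.01856.
Darcy-Weisbach: ΔP = f(L/D)(ρV²/2) = 0.01856·(2.9/0.368)·(997·7.512²/2) = 0.01856·7.88·2.813e+04 = 4114 Pa.

ΔP ≈ 4110 Pa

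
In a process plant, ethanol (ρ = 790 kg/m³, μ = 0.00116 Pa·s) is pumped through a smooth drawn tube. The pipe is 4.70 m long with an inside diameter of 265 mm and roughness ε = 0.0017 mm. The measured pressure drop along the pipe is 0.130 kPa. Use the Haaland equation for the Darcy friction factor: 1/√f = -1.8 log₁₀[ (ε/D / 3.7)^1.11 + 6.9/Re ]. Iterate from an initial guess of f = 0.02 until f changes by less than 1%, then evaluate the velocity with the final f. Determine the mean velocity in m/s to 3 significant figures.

V ≈ 1.09 m/s

Rearranging Darcy-Weisbach: V = √(2·ΔP·D/(f·L·ρ)). With ε/D = 1.7e-06/0.265 = 6.42e-06, iterate starting from f = 0.02:
  f = 0.02 → V = √(2·130·0.265/(0.02·4.7·790)) = 0.9632 m/s; Re = ρVD/μ = 1.738e+05; f → 0.01596
  f = 0.01596 → V = 1.078 m/s; Re = 1.946e+05; f → 0.01562
  f = 0.01562 → V = 1.09 m/s; Re = 1.967e+05; f → 0.01559
Converged (Δf/f < 1%). With the final f = 0.01559: V = √(2·130·0.265/(0.01559·4.7·790)) = 1.091 m/s.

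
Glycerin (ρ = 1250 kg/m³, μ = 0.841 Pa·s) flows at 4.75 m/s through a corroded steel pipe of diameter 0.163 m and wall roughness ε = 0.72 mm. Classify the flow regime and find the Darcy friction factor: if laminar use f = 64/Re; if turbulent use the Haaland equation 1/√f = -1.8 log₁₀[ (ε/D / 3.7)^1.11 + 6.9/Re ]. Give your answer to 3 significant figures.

Re = ρVD/μ = 1250·4.75·0.163/0.841 = 1151.
Re < 2300 → laminar, so f = 64/Re = 0.05561 (roughness is irrelevant in laminar flow).

f ≈ 0.0556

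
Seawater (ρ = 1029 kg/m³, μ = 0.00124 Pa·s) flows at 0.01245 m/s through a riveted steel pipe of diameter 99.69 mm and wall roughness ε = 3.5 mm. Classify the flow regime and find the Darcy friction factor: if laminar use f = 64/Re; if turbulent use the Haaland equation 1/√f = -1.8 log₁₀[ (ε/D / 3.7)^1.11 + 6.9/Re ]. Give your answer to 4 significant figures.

f ≈ 0.06214

Re = ρVD/μ = 1029·0.01245·0.09969/0.00124 = 1030.
Re < 2300 → laminar, so f = 64/Re = 0.06214 (roughness is irrelevant in laminar flow).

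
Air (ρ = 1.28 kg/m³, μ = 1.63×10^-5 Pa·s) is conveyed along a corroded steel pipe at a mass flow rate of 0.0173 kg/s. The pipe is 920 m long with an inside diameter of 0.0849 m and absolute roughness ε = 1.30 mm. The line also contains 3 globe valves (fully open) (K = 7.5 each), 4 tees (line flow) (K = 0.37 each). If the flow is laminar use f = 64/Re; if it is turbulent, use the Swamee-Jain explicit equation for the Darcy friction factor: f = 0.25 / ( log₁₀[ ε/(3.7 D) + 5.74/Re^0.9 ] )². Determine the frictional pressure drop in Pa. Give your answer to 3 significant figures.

ΔP ≈ 1970 Pa

A = πD²/4 = π(0.0849)²/4 = 0.005661 m²; mean velocity V = ṁ/(ρA) = 0.0173/(1.28 · 0.005661) = 2.387 m/s.
Reynolds number Re = ρVD/μ = 1.28 · 2.387 · 0.0849 / 1.63e-05 = 1.592e+04.
Re > 4000 → turbulent. Relative roughness ε/D = 0.0013/0.0849 = 0.0153. Swamee-Jain: f = 0.25/(log₁₀[0.0153/3.7 + 5.74/1.592e+04^0.9])² = 0.25/(log₁₀[0.00414 + 0.000949])² = 0.25/(-2.294)² = 0.04753.
Total minor-loss coefficient ΣK = 3·7.5 + 4·0.37 = 24.
ΔP = [f·L/D + ΣK]·(ρV²/2) = [0.04753·920/0.0849 + 24]·(1.28·2.387²/2) = [515 + 24]·3.648 = 1966 Pa.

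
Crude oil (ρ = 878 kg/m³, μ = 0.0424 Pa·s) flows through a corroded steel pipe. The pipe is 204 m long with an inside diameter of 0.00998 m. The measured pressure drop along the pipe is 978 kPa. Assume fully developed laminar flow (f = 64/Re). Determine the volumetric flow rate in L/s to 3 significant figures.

For laminar flow, f = 64/Re with Re = ρVD/μ, so Darcy-Weisbach reduces to ΔP = 32μLV/D². Solving for V: V = ΔP·D²/(32μL) = 9.78e+05·(0.00998)²/(32·0.0424·204) = 0.3519 m/s.
Check: Re = ρVD/μ = 878·0.3519·0.00998/0.0424 = 72.73 < 2300, so the laminar assumption holds.
Q = V·A = 0.3519·(π/4·0.00998²) = 2.753e-05 m³/s = 0.0275 L/s.

Q ≈ 0.0275 L/s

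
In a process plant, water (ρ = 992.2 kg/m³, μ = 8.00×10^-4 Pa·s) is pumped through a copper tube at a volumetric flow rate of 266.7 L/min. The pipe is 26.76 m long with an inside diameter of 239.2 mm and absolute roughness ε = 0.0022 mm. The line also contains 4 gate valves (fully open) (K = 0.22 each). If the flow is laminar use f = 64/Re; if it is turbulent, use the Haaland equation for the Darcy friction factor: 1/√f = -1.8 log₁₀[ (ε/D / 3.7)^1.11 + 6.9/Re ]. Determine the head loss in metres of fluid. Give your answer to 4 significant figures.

Q = 266.7 L/min = 266.7/60000 = 0.004445 m³/s.
Cross-sectional area A = πD²/4 = π(0.2392)²/4 = 0.04494 m²; mean velocity V = Q/A = 0.004445/0.04494 = 0.09891 m/s.
Reynolds number Re = ρVD/μ = 992.2 · 0.09891 · 0.2392 / 0.0008 = 2.934e+04.
Re > 4000 → turbulent. Relative roughness ε/D = 2.2e-06/0.2392 = 9.2e-06. Haaland: 1/√f = -1.8 log₁₀[(9.2e-06/3.7)^1.11 + 6.9/2.934e+04] = -1.8 log₁₀[6.01e-07 + 0.000235] = 6.53, so f = 0.02345.
Total minor-loss coefficient ΣK = 4·0.22 = 0.88.
ΔP = [f·L/D + ΣK]·(ρV²/2) = [0.02345·26.76/0.2392 + 0.88]·(992.2·0.09891²/2) = [2.624 + 0.88]·4.854 = 17.01 Pa.
Head loss h_f = ΔP/(ρg) = 17.01/(992.2·9.81) = 0.001747 m.

h_f ≈ 0.001747 m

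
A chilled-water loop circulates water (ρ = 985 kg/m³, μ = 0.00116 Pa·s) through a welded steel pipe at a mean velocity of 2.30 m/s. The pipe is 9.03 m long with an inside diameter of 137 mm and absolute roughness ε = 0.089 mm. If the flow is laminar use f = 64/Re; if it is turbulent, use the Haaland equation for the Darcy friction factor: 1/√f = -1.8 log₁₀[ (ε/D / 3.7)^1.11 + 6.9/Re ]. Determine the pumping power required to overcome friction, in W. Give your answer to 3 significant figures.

P ≈ 111 W

Reynolds number Re = ρVD/μ = 985 · 2.3 · 0.137 / 0.00116 = 2.676e+05.
Re > 4000 → turbulent. Relative roughness ε/D = 8.9e-05/0.137 = 0.00065. Haaland: 1/√f = -1.8 log₁₀[(0.00065/3.7)^1.11 + 6.9/2.676e+05] = -1.8 log₁₀[6.78e-05 + 2.58e-05] = 7.252, so f = 0.01902.
Darcy-Weisbach: ΔP = f(L/D)(ρV²/2) = 0.01902·(9.03/0.137)·(985·2.3²/2) = 0.01902·65.91·2605 = 3266 Pa.
Q = V·A = 2.3·0.01474 = 0.0339 m³/s.
Pumping power P = QΔP = 0.0339·3266 = 110.7 W = 111 W.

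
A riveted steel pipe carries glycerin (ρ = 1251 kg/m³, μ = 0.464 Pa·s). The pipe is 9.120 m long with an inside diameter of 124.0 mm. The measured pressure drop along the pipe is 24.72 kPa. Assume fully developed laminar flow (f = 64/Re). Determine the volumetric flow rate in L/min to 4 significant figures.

For laminar flow, f = 64/Re with Re = ρVD/μ, so Darcy-Weisbach reduces to ΔP = 32μLV/D². Solving for V: V = ΔP·D²/(32μL) = 2.472e+04·(0.124)²/(32·0.464·9.12) = 2.807 m/s.
Check: Re = ρVD/μ = 1251·2.807·0.124/0.464 = 938.4 < 2300, so the laminar assumption holds.
Q = V·A = 2.807·(π/4·0.124²) = 0.0339 m³/s = 2034 L/min.

Q ≈ 2034 L/min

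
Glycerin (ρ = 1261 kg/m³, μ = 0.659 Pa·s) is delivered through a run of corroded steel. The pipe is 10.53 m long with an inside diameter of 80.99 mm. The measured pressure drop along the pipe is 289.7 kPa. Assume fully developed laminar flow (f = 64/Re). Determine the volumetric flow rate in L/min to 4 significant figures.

For laminar flow, f = 64/Re with Re = ρVD/μ, so Darcy-Weisbach reduces to ΔP = 32μLV/D². Solving for V: V = ΔP·D²/(32μL) = 2.897e+05·(0.08099)²/(32·0.659·10.53) = 8.558 m/s.
Check: Re = ρVD/μ = 1261·8.558·0.08099/0.659 = 1326 < 2300, so the laminar assumption holds.
Q = V·A = 8.558·(π/4·0.08099²) = 0.04409 m³/s = 2645 L/min.

Q ≈ 2645 L/min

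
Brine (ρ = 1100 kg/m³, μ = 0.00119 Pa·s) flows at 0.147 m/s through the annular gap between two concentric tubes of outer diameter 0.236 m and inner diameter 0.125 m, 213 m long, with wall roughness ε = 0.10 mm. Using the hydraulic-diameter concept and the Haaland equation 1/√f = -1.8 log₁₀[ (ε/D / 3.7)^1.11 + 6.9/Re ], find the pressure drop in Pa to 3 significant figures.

ΔP ≈ 664 Pa

Hydraulic diameter D_h = 4A/P = D_o - D_i = 0.236 - 0.125 = 0.111 m.
Re = ρVD_h/μ = 1100·0.147·0.111/0.00119 = 1.508e+04.
ε/D_h = 0.0001/0.111 = 0.000901; Haaland gives 1/√f = -1.8 log₁₀[9.75e-05+0.000457] = 5.86, so f = 0.02912.
ΔP = f(L/D_h)(ρV²/2) = 0.02912·213/0.111·11.88 = 664.1 Pa.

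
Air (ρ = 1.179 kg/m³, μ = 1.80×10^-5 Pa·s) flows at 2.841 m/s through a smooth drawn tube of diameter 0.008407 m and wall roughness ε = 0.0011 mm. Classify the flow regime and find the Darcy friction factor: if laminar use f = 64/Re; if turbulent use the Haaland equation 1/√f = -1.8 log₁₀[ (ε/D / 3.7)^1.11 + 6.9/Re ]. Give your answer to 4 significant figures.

Re = ρVD/μ = 1.179·2.841·0.008407/1.8e-05 = 1564.
Re < 2300 → laminar, so f = 64/Re = 0.04091 (roughness is irrelevant in laminar flow).

f ≈ 0.04091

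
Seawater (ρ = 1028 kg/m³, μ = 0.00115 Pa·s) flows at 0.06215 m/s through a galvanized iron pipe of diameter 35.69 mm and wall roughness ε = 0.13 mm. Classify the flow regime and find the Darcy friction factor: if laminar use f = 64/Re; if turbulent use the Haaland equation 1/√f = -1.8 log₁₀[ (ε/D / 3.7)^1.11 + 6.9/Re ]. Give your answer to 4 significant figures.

f ≈ 0.03228

Re = ρVD/μ = 1028·0.06215·0.03569/0.00115 = 1983.
Re < 2300 → laminar, so f = 64/Re = 0.03228 (roughness is irrelevant in laminar flow).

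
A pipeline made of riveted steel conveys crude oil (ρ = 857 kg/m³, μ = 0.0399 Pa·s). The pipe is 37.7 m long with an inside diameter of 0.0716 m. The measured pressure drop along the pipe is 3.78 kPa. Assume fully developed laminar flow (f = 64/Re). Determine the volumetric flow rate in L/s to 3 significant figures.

For laminar flow, f = 64/Re with Re = ρVD/μ, so Darcy-Weisbach reduces to ΔP = 32μLV/D². Solving for V: V = ΔP·D²/(32μL) = 3780·(0.0716)²/(32·0.0399·37.7) = 0.4026 m/s.
Check: Re = ρVD/μ = 857·0.4026·0.0716/0.0399 = 619.1 < 2300, so the laminar assumption holds.
Q = V·A = 0.4026·(π/4·0.0716²) = 0.001621 m³/s = 1.62 L/s.

Q ≈ 1.62 L/s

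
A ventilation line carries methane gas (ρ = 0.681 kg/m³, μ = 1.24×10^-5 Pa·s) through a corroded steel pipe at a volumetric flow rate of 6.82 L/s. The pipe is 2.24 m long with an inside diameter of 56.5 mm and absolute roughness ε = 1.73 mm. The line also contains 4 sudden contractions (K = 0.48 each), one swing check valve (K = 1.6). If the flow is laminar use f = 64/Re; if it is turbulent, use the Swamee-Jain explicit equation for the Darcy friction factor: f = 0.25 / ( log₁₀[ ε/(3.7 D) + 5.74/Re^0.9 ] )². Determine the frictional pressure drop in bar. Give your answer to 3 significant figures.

ΔP ≈ 1.51×10^-4 bar

Q = 6.82 L/s = 6.82/1000 = 0.00682 m³/s.
Cross-sectional area A = πD²/4 = π(0.0565)²/4 = 0.002507 m²; mean velocity V = Q/A = 0.00682/0.002507 = 2.72 m/s.
Reynolds number Re = ρVD/μ = 0.681 · 2.72 · 0.0565 / 1.24e-05 = 8441.
Re > 4000 → turbulent. Relative roughness ε/D = 0.00173/0.0565 = 0.0306. Swamee-Jain: f = 0.25/(log₁₀[0.0306/3.7 + 5.74/8441^0.9])² = 0.25/(log₁₀[0.00828 + 0.00168])² = 0.25/(-2.002)² = 0.06238.
Total minor-loss coefficient ΣK = 4·0.48 + 1·1.6 = 3.52.
ΔP = [f·L/D + ΣK]·(ρV²/2) = [0.06238·2.24/0.0565 + 3.52]·(0.681·2.72²/2) = [2.473 + 3.52]·2.519 = 15.1 Pa.
ΔP = 15.1 Pa = 1.51×10^-4 bar.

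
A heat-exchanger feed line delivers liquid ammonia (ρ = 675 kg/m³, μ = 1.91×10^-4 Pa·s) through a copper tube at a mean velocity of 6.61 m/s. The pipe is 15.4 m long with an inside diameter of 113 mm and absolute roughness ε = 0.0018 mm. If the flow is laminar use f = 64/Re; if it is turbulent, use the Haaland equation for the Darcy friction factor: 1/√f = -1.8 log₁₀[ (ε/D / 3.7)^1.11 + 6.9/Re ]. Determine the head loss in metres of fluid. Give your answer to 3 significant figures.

h_f ≈ 3.18 m

Reynolds number Re = ρVD/μ = 675 · 6.61 · 0.113 / 0.000191 = 2.64e+06.
Re > 4000 → turbulent. Relative roughness ε/D = 1.8e-06/0.113 = 1.59e-05. Haaland: 1/√f = -1.8 log₁₀[(1.59e-05/3.7)^1.11 + 6.9/2.64e+06] = -1.8 log₁₀[1.11e-06 + 2.61e-06] = 9.773, so f = 0.01047.
Darcy-Weisbach: ΔP = f(L/D)(ρV²/2) = 0.01047·(15.4/0.113)·(675·6.61²/2) = 0.01047·136.3·1.475e+04 = 2.104e+04 Pa.
Head loss h_f = ΔP/(ρg) = 2.104e+04/(675·9.81) = 3.18 m.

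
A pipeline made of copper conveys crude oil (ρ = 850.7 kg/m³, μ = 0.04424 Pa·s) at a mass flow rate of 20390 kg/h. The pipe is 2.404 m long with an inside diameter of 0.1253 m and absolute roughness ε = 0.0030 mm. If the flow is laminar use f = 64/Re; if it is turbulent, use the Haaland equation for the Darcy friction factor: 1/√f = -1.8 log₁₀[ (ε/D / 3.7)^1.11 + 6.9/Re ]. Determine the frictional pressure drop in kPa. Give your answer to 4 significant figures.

ΔP ≈ 0.1170 kPa

ṁ = 20390 kg/h = 20390/3600 = 5.664 kg/s.
A = πD²/4 = π(0.1253)²/4 = 0.01233 m²; mean velocity V = ṁ/(ρA) = 5.664/(850.7 · 0.01233) = 0.5399 m/s.
Reynolds number Re = ρVD/μ = 850.7 · 0.5399 · 0.1253 / 0.0442 = 1301.
Re < 2300 → laminar flow, so f = 64/Re = 64/1301 = 0.0492 (the turbulent correlation is not needed).
Darcy-Weisbach: ΔP = f(L/D)(ρV²/2) = 0.0492·(2.404/0.1253)·(850.7·0.5399²/2) = 0.0492·19.19·124 = 117 Pa.
ΔP = 117 Pa = 0.1170 kPa.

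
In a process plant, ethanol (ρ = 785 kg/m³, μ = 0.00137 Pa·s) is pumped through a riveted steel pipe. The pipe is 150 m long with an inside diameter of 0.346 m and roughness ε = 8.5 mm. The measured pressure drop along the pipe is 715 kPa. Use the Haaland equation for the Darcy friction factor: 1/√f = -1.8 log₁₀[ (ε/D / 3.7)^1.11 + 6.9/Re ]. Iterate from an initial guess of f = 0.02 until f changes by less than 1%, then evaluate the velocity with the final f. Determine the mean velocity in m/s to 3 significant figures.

V ≈ 8.92 m/s

Rearranging Darcy-Weisbach: V = √(2·ΔP·D/(f·L·ρ)). With ε/D = 0.0085/0.346 = 0.0246, iterate starting from f = 0.02:
  f = 0.02 → V = √(2·7.15e+05·0.346/(0.02·150·785)) = 14.49 m/s; Re = ρVD/μ = 2.874e+06; f → 0.05283
  f = 0.05283 → V = 8.919 m/s; Re = 1.768e+06; f → 0.05283
Converged (Δf/f < 1%). With the final f = 0.05283: V = √(2·7.15e+05·0.346/(0.05283·150·785)) = 8.918 m/s.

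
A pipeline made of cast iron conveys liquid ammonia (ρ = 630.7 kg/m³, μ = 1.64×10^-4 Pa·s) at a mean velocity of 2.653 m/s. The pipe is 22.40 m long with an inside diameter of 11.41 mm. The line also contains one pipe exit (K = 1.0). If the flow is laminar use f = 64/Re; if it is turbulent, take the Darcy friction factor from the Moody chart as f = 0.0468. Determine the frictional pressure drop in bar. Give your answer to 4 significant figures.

Reynolds number Re = ρVD/μ = 630.7 · 2.653 · 0.01141 / 0.000164 = 1.164e+05.
Re > 4000 → turbulent; use the Moody-chart value f = 0.0468.
Total minor-loss coefficient ΣK = 1·1 = 1.
ΔP = [f·L/D + ΣK]·(ρV²/2) = [0.0468·22.4/0.01141 + 1]·(630.7·2.653²/2) = [91.88 + 1]·2220 = 2.061e+05 Pa.
ΔP = 2.061e+05 Pa = 2.061 bar.

ΔP ≈ 2.061 bar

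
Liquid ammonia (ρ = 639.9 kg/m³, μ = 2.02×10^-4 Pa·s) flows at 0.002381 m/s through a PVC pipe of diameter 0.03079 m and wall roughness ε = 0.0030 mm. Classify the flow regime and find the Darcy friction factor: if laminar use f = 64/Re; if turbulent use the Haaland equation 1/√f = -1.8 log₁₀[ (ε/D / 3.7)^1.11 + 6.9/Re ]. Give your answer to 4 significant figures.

Re = ρVD/μ = 639.9·0.002381·0.03079/0.000202 = 232.2.
Re < 2300 → laminar, so f = 64/Re = 0.2756 (roughness is irrelevant in laminar flow).

f ≈ 0.2756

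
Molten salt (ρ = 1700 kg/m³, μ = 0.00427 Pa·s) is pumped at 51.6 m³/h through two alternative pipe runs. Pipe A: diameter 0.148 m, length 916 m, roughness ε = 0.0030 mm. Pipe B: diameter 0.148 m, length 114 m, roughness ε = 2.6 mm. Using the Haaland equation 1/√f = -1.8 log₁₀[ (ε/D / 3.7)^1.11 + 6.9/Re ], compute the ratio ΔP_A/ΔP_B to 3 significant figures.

Pipe A: V = Q/A = 0.01433/0.0172 = 0.8332 m/s; Re = 4.909e+04; ε/D = 2.03e-05; Haaland → f = 0.02085; ΔP_A = f(L/D)(ρV²/2) = 7.613e+04 Pa.
Pipe B: V = Q/A = 0.01433/0.0172 = 0.8332 m/s; Re = 4.909e+04; ε/D = 0.0176; Haaland → f = 0.04722; ΔP_B = f(L/D)(ρV²/2) = 2.146e+04 Pa.
ΔP_A/ΔP_B = 7.613e+04/2.146e+04 = 3.55.

ΔP_A/ΔP_B ≈ 3.55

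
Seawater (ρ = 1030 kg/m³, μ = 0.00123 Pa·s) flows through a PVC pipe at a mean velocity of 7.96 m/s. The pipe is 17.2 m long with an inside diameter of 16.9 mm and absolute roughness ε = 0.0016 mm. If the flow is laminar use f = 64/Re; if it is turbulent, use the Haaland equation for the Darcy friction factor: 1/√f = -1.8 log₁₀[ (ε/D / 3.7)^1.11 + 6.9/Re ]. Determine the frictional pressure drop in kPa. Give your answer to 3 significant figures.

Reynolds number Re = ρVD/μ = 1030 · 7.96 · 0.0169 / 0.00123 = 1.127e+05.
Re > 4000 → turbulent. Relative roughness ε/D = 1.6e-06/0.0169 = 9.47e-05. Haaland: 1/√f = -1.8 log₁₀[(9.47e-05/3.7)^1.11 + 6.9/1.127e+05] = -1.8 log₁₀[8e-06 + 6.13e-05] = 7.487, so f = 0.01784.
Darcy-Weisbach: ΔP = f(L/D)(ρV²/2) = 0.01784·(17.2/0.0169)·(1030·7.96²/2) = 0.01784·1018·3.263e+04 = 5.924e+05 Pa.
ΔP = 5.924e+05 Pa = 592 kPa.

ΔP ≈ 592 kPa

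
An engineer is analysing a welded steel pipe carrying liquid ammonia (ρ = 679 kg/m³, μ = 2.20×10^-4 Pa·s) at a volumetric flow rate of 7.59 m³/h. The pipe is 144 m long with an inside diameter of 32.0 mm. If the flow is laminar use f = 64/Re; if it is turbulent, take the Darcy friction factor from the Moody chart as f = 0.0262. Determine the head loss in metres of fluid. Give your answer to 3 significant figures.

Q = 7.59 m³/h = 7.59/3600 = 0.002108 m³/s.
Cross-sectional area A = πD²/4 = π(0.032)²/4 = 0.0008042 m²; mean velocity V = Q/A = 0.002108/0.0008042 = 2.621 m/s.
Reynolds number Re = ρVD/μ = 679 · 2.621 · 0.032 / 0.00022 = 2.589e+05.
Re > 4000 → turbulent; use the Moody-chart value f = 0.0262.
Darcy-Weisbach: ΔP = f(L/D)(ρV²/2) = 0.0262·(144/0.032)·(679·2.621²/2) = 0.0262·4500·2333 = 2.751e+05 Pa.
Head loss h_f = ΔP/(ρg) = 2.751e+05/(679·9.81) = 41.3 m.

h_f ≈ 41.3 m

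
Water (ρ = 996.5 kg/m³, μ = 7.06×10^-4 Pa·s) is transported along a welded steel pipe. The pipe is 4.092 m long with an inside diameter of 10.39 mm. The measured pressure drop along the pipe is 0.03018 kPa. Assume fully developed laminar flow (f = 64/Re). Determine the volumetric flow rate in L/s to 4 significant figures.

For laminar flow, f = 64/Re with Re = ρVD/μ, so Darcy-Weisbach reduces to ΔP = 32μLV/D². Solving for V: V = ΔP·D²/(32μL) = 30.18·(0.01039)²/(32·0.000706·4.092) = 0.03524 m/s.
Check: Re = ρVD/μ = 996.5·0.03524·0.01039/0.000706 = 516.8 < 2300, so the laminar assumption holds.
Q = V·A = 0.03524·(π/4·0.01039²) = 2.988e-06 m³/s = 0.002988 L/s.

Q ≈ 0.002988 L/s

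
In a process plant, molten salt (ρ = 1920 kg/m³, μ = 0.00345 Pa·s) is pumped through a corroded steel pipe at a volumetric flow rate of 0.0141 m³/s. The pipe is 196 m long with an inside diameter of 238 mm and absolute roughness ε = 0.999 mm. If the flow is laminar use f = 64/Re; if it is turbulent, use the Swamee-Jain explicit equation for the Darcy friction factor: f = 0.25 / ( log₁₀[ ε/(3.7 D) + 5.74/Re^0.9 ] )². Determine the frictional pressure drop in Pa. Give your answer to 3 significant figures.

Cross-sectional area A = πD²/4 = π(0.238)²/4 = 0.04449 m²; mean velocity V = Q/A = 0.0141/0.04449 = 0.3169 m/s.
Reynolds number Re = ρVD/μ = 1920 · 0.3169 · 0.238 / 0.00345 = 4.198e+04.
Re > 4000 → turbulent. Relative roughness ε/D = 0.000999/0.238 = 0.0042. Swamee-Jain: f = 0.25/(log₁₀[0.0042/3.7 + 5.74/4.198e+04^0.9])² = 0.25/(log₁₀[0.00113 + 0.000396])² = 0.25/(-2.815)² = 0.03155.
Darcy-Weisbach: ΔP = f(L/D)(ρV²/2) = 0.03155·(196/0.238)·(1920·0.3169²/2) = 0.03155·823.5·96.43 = 2505 Pa.

ΔP ≈ 2510 Pa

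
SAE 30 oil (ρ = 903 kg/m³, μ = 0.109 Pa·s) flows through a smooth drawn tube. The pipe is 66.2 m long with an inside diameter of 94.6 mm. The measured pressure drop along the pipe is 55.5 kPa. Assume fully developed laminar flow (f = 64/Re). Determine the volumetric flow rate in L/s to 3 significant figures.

Q ≈ 15.1 L/s

For laminar flow, f = 64/Re with Re = ρVD/μ, so Darcy-Weisbach reduces to ΔP = 32μLV/D². Solving for V: V = ΔP·D²/(32μL) = 5.55e+04·(0.0946)²/(32·0.109·66.2) = 2.151 m/s.
Check: Re = ρVD/μ = 903·2.151·0.0946/0.109 = 1686 < 2300, so the laminar assumption holds.
Q = V·A = 2.151·(π/4·0.0946²) = 0.01512 m³/s = 15.1 L/s.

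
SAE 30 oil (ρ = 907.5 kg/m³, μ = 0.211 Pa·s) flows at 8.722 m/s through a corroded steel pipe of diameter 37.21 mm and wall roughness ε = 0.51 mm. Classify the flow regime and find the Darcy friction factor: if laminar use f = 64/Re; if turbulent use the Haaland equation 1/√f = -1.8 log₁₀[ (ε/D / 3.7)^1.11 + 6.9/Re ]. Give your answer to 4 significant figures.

f ≈ 0.04585

Re = ρVD/μ = 907.5·8.722·0.03721/0.211 = 1396.
Re < 2300 → laminar, so f = 64/Re = 0.04585 (roughness is irrelevant in laminar flow).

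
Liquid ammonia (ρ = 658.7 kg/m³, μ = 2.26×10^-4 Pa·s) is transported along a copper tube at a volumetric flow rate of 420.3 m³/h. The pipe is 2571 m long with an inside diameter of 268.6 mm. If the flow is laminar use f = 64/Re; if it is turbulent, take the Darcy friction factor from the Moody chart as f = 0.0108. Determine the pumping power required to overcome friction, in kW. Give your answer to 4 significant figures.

Q = 420.3 m³/h = 420.3/3600 = 0.1168 m³/s.
Cross-sectional area A = πD²/4 = π(0.2686)²/4 = 0.05666 m²; mean velocity V = Q/A = 0.1168/0.05666 = 2.06 m/s.
Reynolds number Re = ρVD/μ = 658.7 · 2.06 · 0.2686 / 0.000226 = 1.613e+06.
Re > 4000 → turbulent; use the Moody-chart value f = 0.0108.
Darcy-Weisbach: ΔP = f(L/D)(ρV²/2) = 0.0108·(2571/0.2686)·(658.7·2.06²/2) = 0.0108·9572·1398 = 1.445e+05 Pa.
Pumping power P = QΔP = 0.1168·1.445e+05 = 16875 W = 16.88 kW.

P ≈ 16.88 kW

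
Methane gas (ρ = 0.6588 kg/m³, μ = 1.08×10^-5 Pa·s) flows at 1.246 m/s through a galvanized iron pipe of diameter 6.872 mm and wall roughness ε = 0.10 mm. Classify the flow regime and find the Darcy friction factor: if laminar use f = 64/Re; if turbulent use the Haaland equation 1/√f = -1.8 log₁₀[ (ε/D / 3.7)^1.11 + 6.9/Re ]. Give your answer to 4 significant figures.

f ≈ 0.1225

Re = ρVD/μ = 0.6588·1.246·0.006872/1.08e-05 = 522.3.
Re < 2300 → laminar, so f = 64/Re = 0.1225 (roughness is irrelevant in laminar flow).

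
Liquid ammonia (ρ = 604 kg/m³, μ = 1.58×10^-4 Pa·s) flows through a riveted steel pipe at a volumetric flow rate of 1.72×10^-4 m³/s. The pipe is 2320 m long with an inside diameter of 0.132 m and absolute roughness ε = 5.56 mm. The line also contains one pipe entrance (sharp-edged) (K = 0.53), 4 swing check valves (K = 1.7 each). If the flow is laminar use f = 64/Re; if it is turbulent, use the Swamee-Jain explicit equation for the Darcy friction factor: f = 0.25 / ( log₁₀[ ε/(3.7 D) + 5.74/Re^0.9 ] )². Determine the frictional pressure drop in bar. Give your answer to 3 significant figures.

ΔP ≈ 6.04×10^-4 bar

Cross-sectional area A = πD²/4 = π(0.132)²/4 = 0.01368 m²; mean velocity V = Q/A = 0.000172/0.01368 = 0.01257 m/s.
Reynolds number Re = ρVD/μ = 604 · 0.01257 · 0.132 / 0.000158 = 6342.
Re > 4000 → turbulent. Relative roughness ε/D = 0.00556/0.132 = 0.0421. Swamee-Jain: f = 0.25/(log₁₀[0.0421/3.7 + 5.74/6342^0.9])² = 0.25/(log₁₀[0.0114 + 0.00217])² = 0.25/(-1.868)² = 0.07166.
Total minor-loss coefficient ΣK = 1·0.53 + 4·1.7 = 7.33.
ΔP = [f·L/D + ΣK]·(ρV²/2) = [0.07166·2320/0.132 + 7.33]·(604·0.01257²/2) = [1259 + 7.33]·0.04771 = 60.43 Pa.
ΔP = 60.43 Pa = 6.04×10^-4 bar.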